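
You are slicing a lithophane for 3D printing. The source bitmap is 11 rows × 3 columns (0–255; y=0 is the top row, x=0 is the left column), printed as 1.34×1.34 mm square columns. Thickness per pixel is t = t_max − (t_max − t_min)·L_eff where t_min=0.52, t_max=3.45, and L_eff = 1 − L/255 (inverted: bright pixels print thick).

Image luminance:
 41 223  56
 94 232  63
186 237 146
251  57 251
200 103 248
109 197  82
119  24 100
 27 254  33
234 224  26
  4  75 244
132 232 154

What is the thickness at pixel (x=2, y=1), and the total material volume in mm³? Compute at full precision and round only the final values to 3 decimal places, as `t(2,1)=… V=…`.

t(2,1)=1.244 V=126.915

span = t_max - t_min = 3.45 - 0.52 = 2.930
L(2,1) = 63, L_eff = 1 - 63/255 = 0.752941 (inverted)
t(2,1) = 3.45 - 2.930·0.752941 = 1.244
Σt over all 11·3 pixels = 53011/750 ≈ 70.6813333
V = pitch²·Σt = 1.34²·53011/750 = 126.915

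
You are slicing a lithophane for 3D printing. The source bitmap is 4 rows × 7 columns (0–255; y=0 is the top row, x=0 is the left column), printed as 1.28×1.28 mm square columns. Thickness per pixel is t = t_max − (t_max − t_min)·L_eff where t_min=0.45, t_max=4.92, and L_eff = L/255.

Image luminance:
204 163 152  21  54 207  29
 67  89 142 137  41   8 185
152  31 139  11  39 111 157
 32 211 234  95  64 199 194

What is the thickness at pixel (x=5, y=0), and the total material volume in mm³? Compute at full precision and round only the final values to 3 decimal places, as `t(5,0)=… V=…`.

t(5,0)=1.291 V=134.720

span = t_max - t_min = 4.92 - 0.45 = 4.470
L(5,0) = 207, L_eff = 207/255 = 0.811765
t(5,0) = 4.92 - 4.470·0.811765 = 1.291
Σt over all 4·7 pixels = 174732/2125 ≈ 82.2268235
V = pitch²·Σt = 1.28²·174732/2125 = 134.720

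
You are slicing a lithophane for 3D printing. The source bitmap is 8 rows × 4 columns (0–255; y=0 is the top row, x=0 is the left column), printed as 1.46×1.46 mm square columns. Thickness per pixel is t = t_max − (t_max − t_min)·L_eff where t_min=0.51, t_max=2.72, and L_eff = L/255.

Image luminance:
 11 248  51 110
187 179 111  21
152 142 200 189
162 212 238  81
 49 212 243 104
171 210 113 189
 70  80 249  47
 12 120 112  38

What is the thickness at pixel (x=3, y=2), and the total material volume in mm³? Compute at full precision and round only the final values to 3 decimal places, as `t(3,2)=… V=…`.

t(3,2)=1.082 V=105.857

span = t_max - t_min = 2.72 - 0.51 = 2.210
L(3,2) = 189, L_eff = 189/255 = 0.741176
t(3,2) = 2.72 - 2.210·0.741176 = 1.082
Σt over all 8·4 pixels = 74491/1500 ≈ 49.6606667
V = pitch²·Σt = 1.46²·74491/1500 = 105.857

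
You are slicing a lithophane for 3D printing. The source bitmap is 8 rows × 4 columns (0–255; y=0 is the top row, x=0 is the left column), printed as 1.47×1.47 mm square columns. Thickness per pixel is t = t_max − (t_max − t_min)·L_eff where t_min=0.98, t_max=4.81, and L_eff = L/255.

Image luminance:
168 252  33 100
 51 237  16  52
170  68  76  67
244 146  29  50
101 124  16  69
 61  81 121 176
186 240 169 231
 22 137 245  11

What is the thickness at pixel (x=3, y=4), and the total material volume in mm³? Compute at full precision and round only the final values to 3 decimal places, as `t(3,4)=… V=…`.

t(3,4)=3.774 V=210.929

span = t_max - t_min = 4.81 - 0.98 = 3.830
L(3,4) = 69, L_eff = 69/255 = 0.270588
t(3,4) = 4.81 - 3.830·0.270588 = 3.774
Σt over all 8·4 pixels = 2489093/25500 ≈ 97.6114902
V = pitch²·Σt = 1.47²·2489093/25500 = 210.929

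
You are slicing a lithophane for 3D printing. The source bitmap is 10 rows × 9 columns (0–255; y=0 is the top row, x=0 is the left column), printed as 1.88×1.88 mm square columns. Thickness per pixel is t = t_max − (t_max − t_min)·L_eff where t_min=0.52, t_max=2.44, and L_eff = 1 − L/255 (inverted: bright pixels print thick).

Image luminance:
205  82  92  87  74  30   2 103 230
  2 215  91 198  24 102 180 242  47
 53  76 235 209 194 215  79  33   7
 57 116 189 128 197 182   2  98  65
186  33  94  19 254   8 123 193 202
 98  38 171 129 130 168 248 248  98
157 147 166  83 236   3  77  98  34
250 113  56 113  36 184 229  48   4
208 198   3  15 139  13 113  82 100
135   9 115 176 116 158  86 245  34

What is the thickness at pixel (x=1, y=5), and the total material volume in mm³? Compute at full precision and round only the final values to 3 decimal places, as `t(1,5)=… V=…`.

t(1,5)=0.806 V=446.432

span = t_max - t_min = 2.44 - 0.52 = 1.920
L(1,5) = 38, L_eff = 1 - 38/255 = 0.850980 (inverted)
t(1,5) = 2.44 - 1.920·0.850980 = 0.806
Σt over all 10·9 pixels = 53682/425 ≈ 126.3105882
V = pitch²·Σt = 1.88²·53682/425 = 446.432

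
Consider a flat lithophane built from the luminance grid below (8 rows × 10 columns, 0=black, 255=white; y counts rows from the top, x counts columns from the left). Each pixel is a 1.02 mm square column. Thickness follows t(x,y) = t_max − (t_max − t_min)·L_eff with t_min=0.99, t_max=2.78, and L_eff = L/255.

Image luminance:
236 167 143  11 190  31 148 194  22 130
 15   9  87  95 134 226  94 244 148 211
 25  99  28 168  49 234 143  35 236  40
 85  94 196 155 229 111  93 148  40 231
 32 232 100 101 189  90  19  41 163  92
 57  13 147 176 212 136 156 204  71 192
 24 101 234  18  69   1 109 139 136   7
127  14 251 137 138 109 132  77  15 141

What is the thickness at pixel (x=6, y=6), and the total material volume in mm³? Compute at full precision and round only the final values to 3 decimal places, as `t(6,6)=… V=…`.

t(6,6)=2.015 V=162.910

span = t_max - t_min = 2.78 - 0.99 = 1.790
L(6,6) = 109, L_eff = 109/255 = 0.427451
t(6,6) = 2.78 - 1.790·0.427451 = 2.015
Σt over all 8·10 pixels = 998224/6375 ≈ 156.5841569
V = pitch²·Σt = 1.02²·998224/6375 = 162.910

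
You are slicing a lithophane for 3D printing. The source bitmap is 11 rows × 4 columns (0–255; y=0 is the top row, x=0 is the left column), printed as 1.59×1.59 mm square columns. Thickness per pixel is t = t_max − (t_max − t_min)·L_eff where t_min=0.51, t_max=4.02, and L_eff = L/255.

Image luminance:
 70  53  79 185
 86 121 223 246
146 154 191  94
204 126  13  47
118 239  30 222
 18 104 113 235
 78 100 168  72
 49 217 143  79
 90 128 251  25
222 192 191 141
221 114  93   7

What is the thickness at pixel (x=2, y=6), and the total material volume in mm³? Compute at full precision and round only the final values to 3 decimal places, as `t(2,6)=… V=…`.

span = t_max - t_min = 4.02 - 0.51 = 3.510
L(2,6) = 168, L_eff = 168/255 = 0.658824
t(2,6) = 4.02 - 3.510·0.658824 = 1.708
Σt over all 11·4 pixels = 418407/4250 ≈ 98.4487059
V = pitch²·Σt = 1.59²·418407/4250 = 248.888

t(2,6)=1.708 V=248.888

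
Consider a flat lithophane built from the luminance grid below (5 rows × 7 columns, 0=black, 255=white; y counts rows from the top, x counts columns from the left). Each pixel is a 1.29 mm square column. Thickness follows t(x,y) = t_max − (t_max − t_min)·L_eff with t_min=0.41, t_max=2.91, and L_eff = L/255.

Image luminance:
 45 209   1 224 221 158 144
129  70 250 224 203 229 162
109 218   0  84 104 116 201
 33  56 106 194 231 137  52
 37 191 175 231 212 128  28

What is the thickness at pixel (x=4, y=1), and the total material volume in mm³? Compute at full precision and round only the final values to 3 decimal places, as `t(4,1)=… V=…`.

span = t_max - t_min = 2.91 - 0.41 = 2.500
L(4,1) = 203, L_eff = 203/255 = 0.796078
t(4,1) = 2.91 - 2.500·0.796078 = 0.920
Σt over all 5·7 pixels = 54767/1020 ≈ 53.6931373
V = pitch²·Σt = 1.29²·54767/1020 = 89.351

t(4,1)=0.920 V=89.351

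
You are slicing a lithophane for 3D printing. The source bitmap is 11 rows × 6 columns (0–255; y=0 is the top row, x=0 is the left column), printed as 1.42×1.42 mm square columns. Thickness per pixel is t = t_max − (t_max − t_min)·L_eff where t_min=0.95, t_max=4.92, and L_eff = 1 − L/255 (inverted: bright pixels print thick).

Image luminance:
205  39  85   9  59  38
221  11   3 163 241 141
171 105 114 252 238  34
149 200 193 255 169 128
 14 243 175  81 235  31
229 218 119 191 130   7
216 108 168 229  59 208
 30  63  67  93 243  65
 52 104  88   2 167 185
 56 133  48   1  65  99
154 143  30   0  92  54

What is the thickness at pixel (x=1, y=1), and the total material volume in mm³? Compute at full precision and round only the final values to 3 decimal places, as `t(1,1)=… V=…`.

t(1,1)=1.121 V=374.995

span = t_max - t_min = 4.92 - 0.95 = 3.970
L(1,1) = 11, L_eff = 1 - 11/255 = 0.956863 (inverted)
t(1,1) = 4.92 - 3.970·0.956863 = 1.121
Σt over all 11·6 pixels = 1185574/6375 ≈ 185.9723922
V = pitch²·Σt = 1.42²·1185574/6375 = 374.995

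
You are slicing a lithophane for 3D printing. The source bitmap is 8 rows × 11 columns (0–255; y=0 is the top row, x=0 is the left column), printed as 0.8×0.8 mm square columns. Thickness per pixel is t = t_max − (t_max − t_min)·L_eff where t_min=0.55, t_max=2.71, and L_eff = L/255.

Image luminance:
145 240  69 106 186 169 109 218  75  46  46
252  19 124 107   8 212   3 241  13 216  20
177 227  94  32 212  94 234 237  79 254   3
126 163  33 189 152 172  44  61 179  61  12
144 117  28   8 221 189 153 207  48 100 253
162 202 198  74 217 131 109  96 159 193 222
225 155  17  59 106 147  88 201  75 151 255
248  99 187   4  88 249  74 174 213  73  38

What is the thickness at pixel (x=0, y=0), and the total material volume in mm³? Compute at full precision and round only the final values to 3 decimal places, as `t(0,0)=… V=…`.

t(0,0)=1.482 V=89.655

span = t_max - t_min = 2.71 - 0.55 = 2.160
L(0,0) = 145, L_eff = 145/255 = 0.568627
t(0,0) = 2.71 - 2.160·0.568627 = 1.482
Σt over all 8·11 pixels = 297682/2125 ≈ 140.0856471
V = pitch²·Σt = 0.8²·297682/2125 = 89.655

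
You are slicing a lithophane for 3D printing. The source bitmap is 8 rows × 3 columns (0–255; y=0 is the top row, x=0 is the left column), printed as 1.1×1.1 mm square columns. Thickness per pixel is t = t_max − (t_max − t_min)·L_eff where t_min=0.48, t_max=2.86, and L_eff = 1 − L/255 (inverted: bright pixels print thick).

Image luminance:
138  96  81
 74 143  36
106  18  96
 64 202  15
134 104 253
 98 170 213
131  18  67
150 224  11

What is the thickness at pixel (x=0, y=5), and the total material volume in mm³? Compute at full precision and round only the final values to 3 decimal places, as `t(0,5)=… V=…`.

span = t_max - t_min = 2.86 - 0.48 = 2.380
L(0,5) = 98, L_eff = 1 - 98/255 = 0.615686 (inverted)
t(0,5) = 2.86 - 2.380·0.615686 = 1.395
Σt over all 8·3 pixels = 13567/375 ≈ 36.1786667
V = pitch²·Σt = 1.1²·13567/375 = 43.776

t(0,5)=1.395 V=43.776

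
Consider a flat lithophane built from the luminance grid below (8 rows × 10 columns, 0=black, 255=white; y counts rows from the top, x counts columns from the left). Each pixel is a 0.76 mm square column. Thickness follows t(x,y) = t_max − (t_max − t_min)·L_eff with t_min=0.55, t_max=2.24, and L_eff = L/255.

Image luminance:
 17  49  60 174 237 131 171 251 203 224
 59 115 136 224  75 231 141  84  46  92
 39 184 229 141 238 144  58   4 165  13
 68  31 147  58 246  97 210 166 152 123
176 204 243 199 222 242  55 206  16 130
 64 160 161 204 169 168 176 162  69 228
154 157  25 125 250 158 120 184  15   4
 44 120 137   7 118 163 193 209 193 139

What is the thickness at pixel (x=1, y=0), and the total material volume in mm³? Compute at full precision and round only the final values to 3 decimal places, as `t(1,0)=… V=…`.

t(1,0)=1.915 V=61.390

span = t_max - t_min = 2.24 - 0.55 = 1.690
L(1,0) = 49, L_eff = 49/255 = 0.192157
t(1,0) = 2.24 - 1.690·0.192157 = 1.915
Σt over all 8·10 pixels = 1355131/12750 ≈ 106.2847843
V = pitch²·Σt = 0.76²·1355131/12750 = 61.390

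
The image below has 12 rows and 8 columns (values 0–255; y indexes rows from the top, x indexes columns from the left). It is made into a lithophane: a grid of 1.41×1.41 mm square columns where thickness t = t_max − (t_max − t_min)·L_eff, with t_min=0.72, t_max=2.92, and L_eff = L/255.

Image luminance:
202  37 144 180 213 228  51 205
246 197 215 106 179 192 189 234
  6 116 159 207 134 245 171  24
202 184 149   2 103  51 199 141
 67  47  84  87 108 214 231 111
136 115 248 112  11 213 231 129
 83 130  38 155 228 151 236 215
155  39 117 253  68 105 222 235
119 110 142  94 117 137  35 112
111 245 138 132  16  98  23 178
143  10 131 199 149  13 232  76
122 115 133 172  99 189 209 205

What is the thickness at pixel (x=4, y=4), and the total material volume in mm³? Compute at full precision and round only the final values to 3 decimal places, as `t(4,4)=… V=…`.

t(4,4)=1.988 V=325.938

span = t_max - t_min = 2.92 - 0.72 = 2.200
L(4,4) = 108, L_eff = 108/255 = 0.423529
t(4,4) = 2.92 - 2.200·0.423529 = 1.988
Σt over all 12·8 pixels = 209029/1275 ≈ 163.9443137
V = pitch²·Σt = 1.41²·209029/1275 = 325.938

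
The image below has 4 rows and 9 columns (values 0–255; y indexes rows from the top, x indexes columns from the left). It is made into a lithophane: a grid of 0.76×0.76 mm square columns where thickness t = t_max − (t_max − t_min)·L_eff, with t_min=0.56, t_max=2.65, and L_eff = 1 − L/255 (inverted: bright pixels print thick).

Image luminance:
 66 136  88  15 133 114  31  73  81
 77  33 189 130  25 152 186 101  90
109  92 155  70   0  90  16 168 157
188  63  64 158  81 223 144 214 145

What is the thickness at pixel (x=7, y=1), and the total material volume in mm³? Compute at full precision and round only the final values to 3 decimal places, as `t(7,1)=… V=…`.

t(7,1)=1.388 V=29.904

span = t_max - t_min = 2.65 - 0.56 = 2.090
L(7,1) = 101, L_eff = 1 - 101/255 = 0.603922 (inverted)
t(7,1) = 2.65 - 2.090·0.603922 = 1.388
Σt over all 4·9 pixels = 1320193/25500 ≈ 51.7722745
V = pitch²·Σt = 0.76²·1320193/25500 = 29.904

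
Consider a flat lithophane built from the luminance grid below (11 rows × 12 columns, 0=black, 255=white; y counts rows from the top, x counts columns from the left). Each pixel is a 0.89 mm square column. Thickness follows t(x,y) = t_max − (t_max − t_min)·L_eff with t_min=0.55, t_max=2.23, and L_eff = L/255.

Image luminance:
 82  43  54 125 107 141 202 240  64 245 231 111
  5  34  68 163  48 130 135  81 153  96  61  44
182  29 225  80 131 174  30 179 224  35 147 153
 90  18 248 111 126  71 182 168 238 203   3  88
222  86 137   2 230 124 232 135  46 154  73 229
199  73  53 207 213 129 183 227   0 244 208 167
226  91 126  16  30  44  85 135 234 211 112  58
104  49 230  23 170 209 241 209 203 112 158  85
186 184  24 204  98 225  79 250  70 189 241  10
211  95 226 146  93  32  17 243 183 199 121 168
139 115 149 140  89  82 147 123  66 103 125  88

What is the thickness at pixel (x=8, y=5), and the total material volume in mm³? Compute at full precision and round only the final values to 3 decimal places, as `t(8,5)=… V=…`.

span = t_max - t_min = 2.23 - 0.55 = 1.680
L(8,5) = 0, L_eff = 0/255 = 0.000000
t(8,5) = 2.23 - 1.680·0.000000 = 2.230
Σt over all 11·12 pixels = 382027/2125 ≈ 179.7774118
V = pitch²·Σt = 0.89²·382027/2125 = 142.402

t(8,5)=2.230 V=142.402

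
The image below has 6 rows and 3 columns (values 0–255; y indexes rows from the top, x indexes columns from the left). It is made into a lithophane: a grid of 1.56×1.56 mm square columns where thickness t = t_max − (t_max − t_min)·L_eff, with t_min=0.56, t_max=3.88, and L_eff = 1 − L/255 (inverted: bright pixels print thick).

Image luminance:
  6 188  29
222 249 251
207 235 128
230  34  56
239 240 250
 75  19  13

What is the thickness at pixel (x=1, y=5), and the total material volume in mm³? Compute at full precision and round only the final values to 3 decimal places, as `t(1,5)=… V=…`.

span = t_max - t_min = 3.88 - 0.56 = 3.320
L(1,5) = 19, L_eff = 1 - 19/255 = 0.925490 (inverted)
t(1,5) = 3.88 - 3.320·0.925490 = 0.807
Σt over all 6·3 pixels = 285953/6375 ≈ 44.8553725
V = pitch²·Σt = 1.56²·285953/6375 = 109.160

t(1,5)=0.807 V=109.160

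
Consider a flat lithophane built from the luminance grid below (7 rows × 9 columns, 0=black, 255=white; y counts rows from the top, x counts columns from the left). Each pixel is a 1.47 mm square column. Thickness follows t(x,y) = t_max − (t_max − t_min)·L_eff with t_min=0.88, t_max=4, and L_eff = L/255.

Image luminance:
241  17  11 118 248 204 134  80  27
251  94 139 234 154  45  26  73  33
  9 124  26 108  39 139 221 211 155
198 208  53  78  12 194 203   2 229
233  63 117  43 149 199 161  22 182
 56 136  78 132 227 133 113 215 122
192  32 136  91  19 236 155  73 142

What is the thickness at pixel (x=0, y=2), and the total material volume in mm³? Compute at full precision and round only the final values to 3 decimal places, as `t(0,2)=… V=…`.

span = t_max - t_min = 4 - 0.88 = 3.120
L(0,2) = 9, L_eff = 9/255 = 0.035294
t(0,2) = 4 - 3.120·0.035294 = 3.890
Σt over all 7·9 pixels = 66566/425 ≈ 156.6258824
V = pitch²·Σt = 1.47²·66566/425 = 338.453

t(0,2)=3.890 V=338.453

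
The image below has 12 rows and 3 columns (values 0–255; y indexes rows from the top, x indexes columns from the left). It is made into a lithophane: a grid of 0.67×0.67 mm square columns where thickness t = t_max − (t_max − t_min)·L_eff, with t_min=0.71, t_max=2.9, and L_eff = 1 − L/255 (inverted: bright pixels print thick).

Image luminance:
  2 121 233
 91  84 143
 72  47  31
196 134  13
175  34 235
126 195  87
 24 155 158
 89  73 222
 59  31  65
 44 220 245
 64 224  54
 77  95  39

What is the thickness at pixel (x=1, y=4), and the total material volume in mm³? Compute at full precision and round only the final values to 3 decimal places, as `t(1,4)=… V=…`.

t(1,4)=1.002 V=26.729

span = t_max - t_min = 2.9 - 0.71 = 2.190
L(1,4) = 34, L_eff = 1 - 34/255 = 0.866667 (inverted)
t(1,4) = 2.9 - 2.190·0.866667 = 1.002
Σt over all 12·3 pixels = 506121/8500 ≈ 59.5436471
V = pitch²·Σt = 0.67²·506121/8500 = 26.729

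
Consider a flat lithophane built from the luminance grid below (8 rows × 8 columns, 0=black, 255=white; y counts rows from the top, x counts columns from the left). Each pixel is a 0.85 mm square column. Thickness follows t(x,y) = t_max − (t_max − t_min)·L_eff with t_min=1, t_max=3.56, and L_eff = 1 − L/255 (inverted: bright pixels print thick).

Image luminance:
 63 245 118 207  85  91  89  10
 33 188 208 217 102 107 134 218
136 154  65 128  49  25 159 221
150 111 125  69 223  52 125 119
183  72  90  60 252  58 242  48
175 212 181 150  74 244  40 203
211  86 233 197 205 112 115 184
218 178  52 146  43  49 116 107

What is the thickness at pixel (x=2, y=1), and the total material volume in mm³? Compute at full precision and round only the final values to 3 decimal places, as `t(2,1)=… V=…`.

t(2,1)=3.088 V=108.343

span = t_max - t_min = 3.56 - 1 = 2.560
L(2,1) = 208, L_eff = 1 - 208/255 = 0.184314 (inverted)
t(2,1) = 3.56 - 2.560·0.184314 = 3.088
Σt over all 8·8 pixels = 318656/2125 ≈ 149.9557647
V = pitch²·Σt = 0.85²·318656/2125 = 108.343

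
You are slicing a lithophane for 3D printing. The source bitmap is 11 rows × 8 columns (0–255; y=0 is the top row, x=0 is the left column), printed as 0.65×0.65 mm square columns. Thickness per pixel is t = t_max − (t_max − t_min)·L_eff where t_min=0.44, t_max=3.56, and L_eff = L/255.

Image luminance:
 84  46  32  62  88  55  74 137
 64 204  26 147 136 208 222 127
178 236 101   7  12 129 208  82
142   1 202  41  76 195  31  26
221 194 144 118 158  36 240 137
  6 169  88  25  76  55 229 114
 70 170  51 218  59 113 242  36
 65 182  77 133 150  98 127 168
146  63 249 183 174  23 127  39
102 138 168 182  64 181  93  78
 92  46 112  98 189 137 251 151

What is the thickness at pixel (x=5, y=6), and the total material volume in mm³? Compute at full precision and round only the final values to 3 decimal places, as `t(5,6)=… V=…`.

t(5,6)=2.177 V=78.423

span = t_max - t_min = 3.56 - 0.44 = 3.120
L(5,6) = 113, L_eff = 113/255 = 0.443137
t(5,6) = 3.56 - 3.120·0.443137 = 2.177
Σt over all 11·8 pixels = 394436/2125 ≈ 185.6169412
V = pitch²·Σt = 0.65²·394436/2125 = 78.423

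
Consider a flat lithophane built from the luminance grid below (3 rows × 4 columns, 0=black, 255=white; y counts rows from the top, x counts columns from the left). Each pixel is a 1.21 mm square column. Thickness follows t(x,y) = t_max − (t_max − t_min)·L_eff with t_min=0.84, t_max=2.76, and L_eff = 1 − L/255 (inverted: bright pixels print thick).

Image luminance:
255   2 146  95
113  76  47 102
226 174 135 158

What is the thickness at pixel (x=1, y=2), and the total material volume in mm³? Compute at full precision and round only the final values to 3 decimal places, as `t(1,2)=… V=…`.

span = t_max - t_min = 2.76 - 0.84 = 1.920
L(1,2) = 174, L_eff = 1 - 174/255 = 0.317647 (inverted)
t(1,2) = 2.76 - 1.920·0.317647 = 2.150
Σt over all 3·4 pixels = 45884/2125 ≈ 21.5924706
V = pitch²·Σt = 1.21²·45884/2125 = 31.614

t(1,2)=2.150 V=31.614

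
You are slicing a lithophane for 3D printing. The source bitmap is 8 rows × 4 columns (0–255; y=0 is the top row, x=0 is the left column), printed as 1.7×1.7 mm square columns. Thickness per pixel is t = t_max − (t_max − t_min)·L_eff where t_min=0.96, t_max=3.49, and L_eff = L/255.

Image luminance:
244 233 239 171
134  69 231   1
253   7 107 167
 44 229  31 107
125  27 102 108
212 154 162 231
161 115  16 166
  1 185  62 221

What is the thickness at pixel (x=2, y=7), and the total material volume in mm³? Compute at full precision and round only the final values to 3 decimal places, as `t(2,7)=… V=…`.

span = t_max - t_min = 3.49 - 0.96 = 2.530
L(2,7) = 62, L_eff = 62/255 = 0.243137
t(2,7) = 3.49 - 2.530·0.243137 = 2.875
Σt over all 8·4 pixels = 351229/5100 ≈ 68.8684314
V = pitch²·Σt = 1.7²·351229/5100 = 199.030

t(2,7)=2.875 V=199.030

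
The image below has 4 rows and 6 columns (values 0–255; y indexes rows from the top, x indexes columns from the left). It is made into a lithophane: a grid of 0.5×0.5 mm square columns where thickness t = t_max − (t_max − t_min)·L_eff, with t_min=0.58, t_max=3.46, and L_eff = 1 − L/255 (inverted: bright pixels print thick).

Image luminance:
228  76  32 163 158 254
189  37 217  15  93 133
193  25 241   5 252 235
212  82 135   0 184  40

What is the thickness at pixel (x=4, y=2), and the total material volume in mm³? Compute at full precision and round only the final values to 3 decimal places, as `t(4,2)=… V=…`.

t(4,2)=3.426 V=12.512

span = t_max - t_min = 3.46 - 0.58 = 2.880
L(4,2) = 252, L_eff = 1 - 252/255 = 0.011765 (inverted)
t(4,2) = 3.46 - 2.880·0.011765 = 3.426
Σt over all 4·6 pixels = 106356/2125 ≈ 50.0498824
V = pitch²·Σt = 0.5²·106356/2125 = 12.512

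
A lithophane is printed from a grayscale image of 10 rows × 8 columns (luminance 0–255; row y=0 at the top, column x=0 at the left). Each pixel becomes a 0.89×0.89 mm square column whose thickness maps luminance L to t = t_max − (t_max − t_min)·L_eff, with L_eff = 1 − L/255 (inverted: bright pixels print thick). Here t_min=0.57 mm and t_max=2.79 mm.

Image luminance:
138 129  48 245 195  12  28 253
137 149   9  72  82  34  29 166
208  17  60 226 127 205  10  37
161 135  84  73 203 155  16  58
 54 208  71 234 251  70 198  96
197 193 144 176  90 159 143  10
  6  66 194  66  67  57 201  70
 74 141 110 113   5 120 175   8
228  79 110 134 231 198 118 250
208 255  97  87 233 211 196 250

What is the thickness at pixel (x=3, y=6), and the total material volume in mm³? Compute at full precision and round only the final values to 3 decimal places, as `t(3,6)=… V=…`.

span = t_max - t_min = 2.79 - 0.57 = 2.220
L(3,6) = 66, L_eff = 1 - 66/255 = 0.741176 (inverted)
t(3,6) = 2.79 - 2.220·0.741176 = 1.145
Σt over all 10·8 pixels = 569461/4250 ≈ 133.9908235
V = pitch²·Σt = 0.89²·569461/4250 = 106.134

t(3,6)=1.145 V=106.134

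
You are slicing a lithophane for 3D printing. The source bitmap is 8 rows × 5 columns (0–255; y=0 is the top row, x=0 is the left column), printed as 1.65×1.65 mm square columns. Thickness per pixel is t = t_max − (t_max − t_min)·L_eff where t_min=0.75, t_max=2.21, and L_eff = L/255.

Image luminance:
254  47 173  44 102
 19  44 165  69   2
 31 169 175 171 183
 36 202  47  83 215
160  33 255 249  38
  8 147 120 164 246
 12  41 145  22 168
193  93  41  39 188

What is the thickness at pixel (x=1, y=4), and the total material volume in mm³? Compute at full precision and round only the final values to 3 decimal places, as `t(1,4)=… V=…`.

span = t_max - t_min = 2.21 - 0.75 = 1.460
L(1,4) = 33, L_eff = 33/255 = 0.129412
t(1,4) = 2.21 - 1.460·0.129412 = 2.021
Σt over all 8·5 pixels = 263937/4250 ≈ 62.1028235
V = pitch²·Σt = 1.65²·263937/4250 = 169.075

t(1,4)=2.021 V=169.075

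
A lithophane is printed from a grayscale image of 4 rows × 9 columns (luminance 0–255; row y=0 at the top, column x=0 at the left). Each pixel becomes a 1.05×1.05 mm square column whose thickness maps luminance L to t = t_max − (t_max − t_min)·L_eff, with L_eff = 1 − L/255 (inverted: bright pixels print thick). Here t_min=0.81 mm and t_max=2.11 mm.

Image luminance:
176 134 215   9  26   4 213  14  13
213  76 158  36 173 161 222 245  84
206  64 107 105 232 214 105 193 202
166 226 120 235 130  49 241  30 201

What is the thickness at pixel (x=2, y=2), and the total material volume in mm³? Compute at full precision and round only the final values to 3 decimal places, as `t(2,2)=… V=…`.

t(2,2)=1.355 V=60.241

span = t_max - t_min = 2.11 - 0.81 = 1.300
L(2,2) = 107, L_eff = 1 - 107/255 = 0.580392 (inverted)
t(2,2) = 2.11 - 1.300·0.580392 = 1.355
Σt over all 4·9 pixels = 54.64
V = pitch²·Σt = 1.05²·54.64 = 60.241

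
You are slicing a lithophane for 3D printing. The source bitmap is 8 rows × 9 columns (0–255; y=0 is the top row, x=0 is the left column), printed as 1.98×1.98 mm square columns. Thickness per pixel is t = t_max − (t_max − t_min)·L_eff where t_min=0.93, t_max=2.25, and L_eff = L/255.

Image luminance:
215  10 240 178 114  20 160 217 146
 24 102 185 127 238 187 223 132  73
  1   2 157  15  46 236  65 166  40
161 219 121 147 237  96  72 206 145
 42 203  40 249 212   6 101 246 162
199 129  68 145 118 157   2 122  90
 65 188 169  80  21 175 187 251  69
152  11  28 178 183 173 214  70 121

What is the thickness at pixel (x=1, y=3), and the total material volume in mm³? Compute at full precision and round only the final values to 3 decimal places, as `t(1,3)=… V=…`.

span = t_max - t_min = 2.25 - 0.93 = 1.320
L(1,3) = 219, L_eff = 219/255 = 0.858824
t(1,3) = 2.25 - 1.320·0.858824 = 1.116
Σt over all 8·9 pixels = 241411/2125 ≈ 113.6051765
V = pitch²·Σt = 1.98²·241411/2125 = 445.378

t(1,3)=1.116 V=445.378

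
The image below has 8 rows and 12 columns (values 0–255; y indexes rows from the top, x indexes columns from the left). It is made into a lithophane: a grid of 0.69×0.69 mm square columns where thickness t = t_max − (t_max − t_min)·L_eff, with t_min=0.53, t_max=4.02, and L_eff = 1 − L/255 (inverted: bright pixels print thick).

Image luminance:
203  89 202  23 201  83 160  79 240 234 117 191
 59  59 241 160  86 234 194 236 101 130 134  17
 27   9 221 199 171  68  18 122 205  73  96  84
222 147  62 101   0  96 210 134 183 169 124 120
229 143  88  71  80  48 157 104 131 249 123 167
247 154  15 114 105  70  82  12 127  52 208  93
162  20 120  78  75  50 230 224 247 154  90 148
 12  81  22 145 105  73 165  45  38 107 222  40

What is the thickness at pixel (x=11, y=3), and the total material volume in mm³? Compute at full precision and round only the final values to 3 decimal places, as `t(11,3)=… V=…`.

span = t_max - t_min = 4.02 - 0.53 = 3.490
L(11,3) = 120, L_eff = 1 - 120/255 = 0.529412 (inverted)
t(11,3) = 4.02 - 3.490·0.529412 = 2.172
Σt over all 8·12 pixels = 452932/2125 ≈ 213.1444706
V = pitch²·Σt = 0.69²·452932/2125 = 101.478

t(11,3)=2.172 V=101.478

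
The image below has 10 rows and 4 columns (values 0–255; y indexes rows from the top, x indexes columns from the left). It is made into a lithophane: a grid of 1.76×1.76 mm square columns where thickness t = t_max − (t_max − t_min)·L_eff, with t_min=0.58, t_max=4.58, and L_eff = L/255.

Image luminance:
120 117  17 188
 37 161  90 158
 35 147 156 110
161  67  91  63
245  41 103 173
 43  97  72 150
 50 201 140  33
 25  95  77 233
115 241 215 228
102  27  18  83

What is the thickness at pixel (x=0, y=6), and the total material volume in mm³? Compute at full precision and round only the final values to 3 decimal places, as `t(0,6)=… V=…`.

span = t_max - t_min = 4.58 - 0.58 = 4.000
L(0,6) = 50, L_eff = 50/255 = 0.196078
t(0,6) = 4.58 - 4.000·0.196078 = 3.796
Σt over all 10·4 pixels = 28616/255 ≈ 112.2196078
V = pitch²·Σt = 1.76²·28616/255 = 347.611

t(0,6)=3.796 V=347.611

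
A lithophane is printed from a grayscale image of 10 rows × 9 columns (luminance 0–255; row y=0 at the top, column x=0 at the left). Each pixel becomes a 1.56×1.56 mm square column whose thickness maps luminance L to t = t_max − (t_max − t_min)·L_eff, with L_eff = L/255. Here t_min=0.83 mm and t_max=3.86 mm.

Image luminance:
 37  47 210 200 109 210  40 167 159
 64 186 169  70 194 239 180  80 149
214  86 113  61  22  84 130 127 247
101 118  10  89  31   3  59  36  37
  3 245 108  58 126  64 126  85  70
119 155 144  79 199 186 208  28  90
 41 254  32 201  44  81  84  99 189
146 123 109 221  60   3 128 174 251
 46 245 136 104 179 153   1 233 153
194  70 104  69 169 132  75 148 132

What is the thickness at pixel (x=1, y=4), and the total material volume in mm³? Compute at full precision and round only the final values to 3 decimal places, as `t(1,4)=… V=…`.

span = t_max - t_min = 3.86 - 0.83 = 3.030
L(1,4) = 245, L_eff = 245/255 = 0.960784
t(1,4) = 3.86 - 3.030·0.960784 = 0.949
Σt over all 10·9 pixels = 933373/4250 ≈ 219.6171765
V = pitch²·Σt = 1.56²·933373/4250 = 534.460

t(1,4)=0.949 V=534.460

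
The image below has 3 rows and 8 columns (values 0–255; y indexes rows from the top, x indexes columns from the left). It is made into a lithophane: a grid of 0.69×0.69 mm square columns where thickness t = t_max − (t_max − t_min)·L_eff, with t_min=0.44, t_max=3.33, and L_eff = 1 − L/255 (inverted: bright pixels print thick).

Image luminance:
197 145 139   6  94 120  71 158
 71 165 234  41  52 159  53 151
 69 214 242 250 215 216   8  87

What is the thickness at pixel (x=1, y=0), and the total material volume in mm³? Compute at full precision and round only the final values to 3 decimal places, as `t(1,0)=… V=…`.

t(1,0)=2.083 V=22.062

span = t_max - t_min = 3.33 - 0.44 = 2.890
L(1,0) = 145, L_eff = 1 - 145/255 = 0.431373 (inverted)
t(1,0) = 3.33 - 2.890·0.431373 = 2.083
Σt over all 3·8 pixels = 69509/1500 ≈ 46.3393333
V = pitch²·Σt = 0.69²·69509/1500 = 22.062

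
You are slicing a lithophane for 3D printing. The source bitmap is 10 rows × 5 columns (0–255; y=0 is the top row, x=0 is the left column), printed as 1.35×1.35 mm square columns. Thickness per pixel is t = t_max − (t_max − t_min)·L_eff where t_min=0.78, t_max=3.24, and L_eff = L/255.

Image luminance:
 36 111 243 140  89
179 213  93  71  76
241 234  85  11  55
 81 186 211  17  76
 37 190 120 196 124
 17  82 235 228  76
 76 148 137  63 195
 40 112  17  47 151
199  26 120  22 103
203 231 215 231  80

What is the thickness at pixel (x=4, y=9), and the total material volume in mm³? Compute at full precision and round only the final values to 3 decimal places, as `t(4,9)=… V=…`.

t(4,9)=2.468 V=186.783

span = t_max - t_min = 3.24 - 0.78 = 2.460
L(4,9) = 80, L_eff = 80/255 = 0.313725
t(4,9) = 3.24 - 2.460·0.313725 = 2.468
Σt over all 10·5 pixels = 435571/4250 ≈ 102.4872941
V = pitch²·Σt = 1.35²·435571/4250 = 186.783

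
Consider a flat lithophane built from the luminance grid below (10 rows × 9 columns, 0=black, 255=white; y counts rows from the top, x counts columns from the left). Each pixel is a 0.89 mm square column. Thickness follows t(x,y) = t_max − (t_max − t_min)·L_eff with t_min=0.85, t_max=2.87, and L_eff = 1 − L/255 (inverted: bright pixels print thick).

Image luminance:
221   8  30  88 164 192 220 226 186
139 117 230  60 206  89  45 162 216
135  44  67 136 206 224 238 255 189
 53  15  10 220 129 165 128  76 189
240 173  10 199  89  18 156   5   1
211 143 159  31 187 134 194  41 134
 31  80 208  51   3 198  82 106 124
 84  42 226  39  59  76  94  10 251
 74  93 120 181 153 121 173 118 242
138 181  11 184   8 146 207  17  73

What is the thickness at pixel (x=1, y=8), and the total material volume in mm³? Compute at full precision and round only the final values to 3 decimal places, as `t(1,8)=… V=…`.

span = t_max - t_min = 2.87 - 0.85 = 2.020
L(1,8) = 93, L_eff = 1 - 93/255 = 0.635294 (inverted)
t(1,8) = 2.87 - 2.020·0.635294 = 1.587
Σt over all 10·9 pixels = 1053641/6375 ≈ 165.2770196
V = pitch²·Σt = 0.89²·1053641/6375 = 130.916

t(1,8)=1.587 V=130.916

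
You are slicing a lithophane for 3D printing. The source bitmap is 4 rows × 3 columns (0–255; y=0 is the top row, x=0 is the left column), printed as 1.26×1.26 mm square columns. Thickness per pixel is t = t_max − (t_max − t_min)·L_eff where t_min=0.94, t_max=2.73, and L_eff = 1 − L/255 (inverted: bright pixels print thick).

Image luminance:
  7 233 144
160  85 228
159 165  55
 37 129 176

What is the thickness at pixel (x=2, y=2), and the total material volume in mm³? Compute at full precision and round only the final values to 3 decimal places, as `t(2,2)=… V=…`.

t(2,2)=1.326 V=35.494

span = t_max - t_min = 2.73 - 0.94 = 1.790
L(2,2) = 55, L_eff = 1 - 55/255 = 0.784314 (inverted)
t(2,2) = 2.73 - 1.790·0.784314 = 1.326
Σt over all 4·3 pixels = 95017/4250 ≈ 22.3569412
V = pitch²·Σt = 1.26²·95017/4250 = 35.494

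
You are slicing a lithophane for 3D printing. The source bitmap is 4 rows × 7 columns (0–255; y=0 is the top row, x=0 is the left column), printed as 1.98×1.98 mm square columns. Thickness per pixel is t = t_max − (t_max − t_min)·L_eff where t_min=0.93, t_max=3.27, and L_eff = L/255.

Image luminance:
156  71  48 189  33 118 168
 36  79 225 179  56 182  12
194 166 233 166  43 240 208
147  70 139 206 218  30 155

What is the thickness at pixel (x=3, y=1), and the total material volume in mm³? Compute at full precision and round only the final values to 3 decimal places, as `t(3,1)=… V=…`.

t(3,1)=1.627 V=223.432

span = t_max - t_min = 3.27 - 0.93 = 2.340
L(3,1) = 179, L_eff = 179/255 = 0.701961
t(3,1) = 3.27 - 2.340·0.701961 = 1.627
Σt over all 4·7 pixels = 242217/4250 ≈ 56.9922353
V = pitch²·Σt = 1.98²·242217/4250 = 223.432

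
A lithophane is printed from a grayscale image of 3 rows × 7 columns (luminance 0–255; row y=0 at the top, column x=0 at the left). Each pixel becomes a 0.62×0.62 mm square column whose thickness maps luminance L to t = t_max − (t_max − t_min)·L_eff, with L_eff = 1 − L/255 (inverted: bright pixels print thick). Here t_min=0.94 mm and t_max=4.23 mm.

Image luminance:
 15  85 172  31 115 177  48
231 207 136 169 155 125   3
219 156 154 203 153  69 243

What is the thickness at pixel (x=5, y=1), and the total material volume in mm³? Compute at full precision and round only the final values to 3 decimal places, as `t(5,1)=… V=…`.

t(5,1)=2.553 V=21.802

span = t_max - t_min = 4.23 - 0.94 = 3.290
L(5,1) = 125, L_eff = 1 - 125/255 = 0.509804 (inverted)
t(5,1) = 4.23 - 3.290·0.509804 = 2.553
Σt over all 3·7 pixels = 361571/6375 ≈ 56.7170196
V = pitch²·Σt = 0.62²·361571/6375 = 21.802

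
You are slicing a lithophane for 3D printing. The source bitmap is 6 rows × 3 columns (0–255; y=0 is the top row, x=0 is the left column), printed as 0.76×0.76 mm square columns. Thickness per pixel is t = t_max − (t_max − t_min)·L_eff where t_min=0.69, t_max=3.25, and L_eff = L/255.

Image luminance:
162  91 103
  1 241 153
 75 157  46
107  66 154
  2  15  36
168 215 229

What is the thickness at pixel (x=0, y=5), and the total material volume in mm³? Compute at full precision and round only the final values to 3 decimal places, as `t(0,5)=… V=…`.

t(0,5)=1.563 V=22.071

span = t_max - t_min = 3.25 - 0.69 = 2.560
L(0,5) = 168, L_eff = 168/255 = 0.658824
t(0,5) = 3.25 - 2.560·0.658824 = 1.563
Σt over all 6·3 pixels = 487187/12750 ≈ 38.2107451
V = pitch²·Σt = 0.76²·487187/12750 = 22.071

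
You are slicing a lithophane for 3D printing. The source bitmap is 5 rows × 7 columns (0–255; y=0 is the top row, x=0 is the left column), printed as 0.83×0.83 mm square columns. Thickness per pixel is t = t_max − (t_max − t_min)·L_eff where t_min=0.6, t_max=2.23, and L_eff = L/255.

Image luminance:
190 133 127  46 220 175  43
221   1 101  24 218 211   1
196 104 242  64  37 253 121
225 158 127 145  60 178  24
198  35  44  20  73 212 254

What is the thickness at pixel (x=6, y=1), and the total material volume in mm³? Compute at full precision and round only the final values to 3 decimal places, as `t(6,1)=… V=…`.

span = t_max - t_min = 2.23 - 0.6 = 1.630
L(6,1) = 1, L_eff = 1/255 = 0.003922
t(6,1) = 2.23 - 1.630·0.003922 = 2.224
Σt over all 5·7 pixels = 314968/6375 ≈ 49.4067451
V = pitch²·Σt = 0.83²·314968/6375 = 34.036

t(6,1)=2.224 V=34.036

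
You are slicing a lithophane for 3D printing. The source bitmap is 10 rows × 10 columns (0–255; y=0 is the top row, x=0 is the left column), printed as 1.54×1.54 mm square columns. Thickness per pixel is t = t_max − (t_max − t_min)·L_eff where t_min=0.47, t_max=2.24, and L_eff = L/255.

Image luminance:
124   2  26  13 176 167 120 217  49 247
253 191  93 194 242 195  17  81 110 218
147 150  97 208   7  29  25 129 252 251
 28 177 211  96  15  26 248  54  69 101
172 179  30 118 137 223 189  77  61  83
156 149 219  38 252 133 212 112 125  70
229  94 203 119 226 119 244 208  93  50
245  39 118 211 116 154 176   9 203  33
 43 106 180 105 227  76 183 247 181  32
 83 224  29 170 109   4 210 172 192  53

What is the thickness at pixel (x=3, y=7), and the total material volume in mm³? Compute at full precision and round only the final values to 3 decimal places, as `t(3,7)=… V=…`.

t(3,7)=0.775 V=312.216

span = t_max - t_min = 2.24 - 0.47 = 1.770
L(3,7) = 211, L_eff = 211/255 = 0.827451
t(3,7) = 2.24 - 1.770·0.827451 = 0.775
Σt over all 10·10 pixels = 223801/1700 ≈ 131.6476471
V = pitch²·Σt = 1.54²·223801/1700 = 312.216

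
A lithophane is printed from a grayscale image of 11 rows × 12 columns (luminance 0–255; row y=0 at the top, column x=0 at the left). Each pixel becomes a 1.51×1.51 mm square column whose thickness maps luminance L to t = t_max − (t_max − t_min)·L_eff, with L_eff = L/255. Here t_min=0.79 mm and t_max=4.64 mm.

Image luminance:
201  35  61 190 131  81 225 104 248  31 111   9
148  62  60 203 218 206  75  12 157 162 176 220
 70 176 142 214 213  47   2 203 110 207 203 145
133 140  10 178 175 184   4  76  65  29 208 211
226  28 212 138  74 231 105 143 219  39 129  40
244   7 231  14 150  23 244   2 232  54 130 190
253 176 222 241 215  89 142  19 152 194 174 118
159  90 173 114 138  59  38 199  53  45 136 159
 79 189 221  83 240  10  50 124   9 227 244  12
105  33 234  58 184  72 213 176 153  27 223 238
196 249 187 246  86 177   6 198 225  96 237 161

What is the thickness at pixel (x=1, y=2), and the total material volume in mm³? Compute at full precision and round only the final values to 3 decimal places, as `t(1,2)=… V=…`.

t(1,2)=1.983 V=776.796

span = t_max - t_min = 4.64 - 0.79 = 3.850
L(1,2) = 176, L_eff = 176/255 = 0.690196
t(1,2) = 4.64 - 3.850·0.690196 = 1.983
Σt over all 11·12 pixels = 868747/2550 ≈ 340.6850980
V = pitch²·Σt = 1.51²·868747/2550 = 776.796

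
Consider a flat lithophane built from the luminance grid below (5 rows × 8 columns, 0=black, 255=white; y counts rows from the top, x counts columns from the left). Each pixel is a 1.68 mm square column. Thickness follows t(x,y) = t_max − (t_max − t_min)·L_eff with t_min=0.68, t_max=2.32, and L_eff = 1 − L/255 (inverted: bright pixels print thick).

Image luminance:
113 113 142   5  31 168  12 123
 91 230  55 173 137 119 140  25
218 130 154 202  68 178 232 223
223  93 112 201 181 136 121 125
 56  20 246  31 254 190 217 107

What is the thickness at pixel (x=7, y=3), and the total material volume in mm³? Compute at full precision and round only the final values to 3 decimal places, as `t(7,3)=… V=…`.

t(7,3)=1.484 V=174.699

span = t_max - t_min = 2.32 - 0.68 = 1.640
L(7,3) = 125, L_eff = 1 - 125/255 = 0.509804 (inverted)
t(7,3) = 2.32 - 1.640·0.509804 = 1.484
Σt over all 5·8 pixels = 78919/1275 ≈ 61.8972549
V = pitch²·Σt = 1.68²·78919/1275 = 174.699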